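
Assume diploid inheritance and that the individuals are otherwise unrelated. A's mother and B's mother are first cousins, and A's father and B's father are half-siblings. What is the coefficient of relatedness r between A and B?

Relatedness sums over independent paths through distinct common ancestors.
A and B are related in two ways: second cousins through their mothers (r = 1/32) and half first cousins through their fathers (r = 1/16).
r = 1/32 + 1/16 = 0.09375.

0.09375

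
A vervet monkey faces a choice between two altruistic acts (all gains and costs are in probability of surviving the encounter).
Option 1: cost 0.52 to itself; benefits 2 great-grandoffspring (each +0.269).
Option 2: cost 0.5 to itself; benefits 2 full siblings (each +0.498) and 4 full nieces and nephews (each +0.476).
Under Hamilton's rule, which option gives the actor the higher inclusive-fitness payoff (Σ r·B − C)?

Option 2

Option 1: r to a great-grandoffspring = 0.125.
Option 1: Σ r·B − C = (2·0.125·0.269) − 0.52 = -0.45275.
Option 2: r to a full sibling = 0.5.
Option 2: r to a full niece or nephew = 0.25.
Option 2: Σ r·B − C = (2·0.5·0.498 + 4·0.25·0.476) − 0.5 = 0.474.
Option 2 has the higher net inclusive-fitness payoff.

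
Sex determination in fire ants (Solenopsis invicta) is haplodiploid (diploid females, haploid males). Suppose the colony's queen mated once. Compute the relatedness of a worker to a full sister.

Haplodiploid full sisters inherit their father's entire haploid genome identically (contributing 1/2) and on average half of their mother's contribution (1/2 · 1/2 = 1/4); r = 1/2 + 1/4 = 3/4.

0.75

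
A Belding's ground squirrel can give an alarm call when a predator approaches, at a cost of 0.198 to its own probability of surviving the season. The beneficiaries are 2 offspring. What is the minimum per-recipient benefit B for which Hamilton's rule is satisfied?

0.198

r to an offspring = 1/2 (one parent–offspring link: r = (1/2)^1 = 1/2).
Hamilton's rule with n recipients of equal r: n·r·B > C, so B > C/(n·r) = 0.198/(2·0.5) = 0.198.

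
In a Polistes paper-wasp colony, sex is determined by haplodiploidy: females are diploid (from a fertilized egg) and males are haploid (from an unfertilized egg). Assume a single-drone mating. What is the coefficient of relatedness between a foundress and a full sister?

0.75

Haplodiploid full sisters inherit their father's entire haploid genome identically (contributing 1/2) and on average half of their mother's contribution (1/2 · 1/2 = 1/4); r = 1/2 + 1/4 = 3/4.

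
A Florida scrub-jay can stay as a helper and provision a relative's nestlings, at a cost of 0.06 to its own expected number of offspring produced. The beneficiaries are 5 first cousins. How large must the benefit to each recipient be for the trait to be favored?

r to a first cousin = 0.125 (first cousins share one grandparent pair — two paths of length 4: r = 2·(1/2)^4 = 1/8).
Hamilton's rule with n recipients of equal r: n·r·B > C, so B > C/(n·r) = 0.06/(5·0.125) = 0.096.

0.096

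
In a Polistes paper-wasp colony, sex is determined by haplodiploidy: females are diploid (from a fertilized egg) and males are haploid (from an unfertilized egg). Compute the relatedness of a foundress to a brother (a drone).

Her haploid brother carries none of their father's genes and a random half of their mother's genome; that half matches the maternal half of her own genome with probability 1/2: r = 1/2 · 1/2 = 1/4.

0.25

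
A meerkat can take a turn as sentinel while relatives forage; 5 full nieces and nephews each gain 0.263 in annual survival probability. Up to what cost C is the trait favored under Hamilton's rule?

0.32875

r to a full niece or nephew = 1/4 (full aunt/uncle↔niece/nephew: two paths of length 3 through the shared grandparent pair: r = 2·(1/2)^3 = 1/4).
Hamilton's rule: n·r·B > C, so the trait is favored while C < n·r·B = 5·0.25·0.263 = 0.32875.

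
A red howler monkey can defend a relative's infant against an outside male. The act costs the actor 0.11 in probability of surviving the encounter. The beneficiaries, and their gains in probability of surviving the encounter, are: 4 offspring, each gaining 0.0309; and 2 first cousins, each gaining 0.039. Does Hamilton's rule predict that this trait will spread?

Hamilton's rule: the trait is favored when the sum of r·B over every recipient exceeds the actor's cost C.
r to an offspring = 0.5 (one parent–offspring link: r = (1/2)^1 = 1/2).
r to a first cousin = 1/8 (first cousins share one grandparent pair — two paths of length 4: r = 2·(1/2)^4 = 1/8).
Summing one r·B term per recipient: 4·0.5·0.0309 + 2·0.125·0.039 = 0.07155.
0.07155 < 0.11: the indirect benefit is less than the cost.

No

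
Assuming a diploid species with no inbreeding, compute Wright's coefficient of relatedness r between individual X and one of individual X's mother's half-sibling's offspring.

Each parent–offspring link contributes a factor of 1/2, and independent paths through distinct common ancestors add.
Half first cousins share one grandparent — one path of length 4: r = (1/2)^4 = 1/16.

0.0625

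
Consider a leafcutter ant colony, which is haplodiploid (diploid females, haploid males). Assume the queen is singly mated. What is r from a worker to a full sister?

0.75

Haplodiploid full sisters inherit their father's entire haploid genome identically (contributing 1/2) and on average half of their mother's contribution (1/2 · 1/2 = 1/4); r = 1/2 + 1/4 = 3/4.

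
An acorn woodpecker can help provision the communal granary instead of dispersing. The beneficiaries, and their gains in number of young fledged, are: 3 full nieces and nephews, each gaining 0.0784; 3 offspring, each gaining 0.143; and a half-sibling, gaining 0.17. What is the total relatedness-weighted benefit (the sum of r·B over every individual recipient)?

0.3158

r to a full niece or nephew = 0.25 (full aunt/uncle↔niece/nephew: two paths of length 3 through the shared grandparent pair: r = 2·(1/2)^3 = 1/4).
r to an offspring = 0.5 (one parent–offspring link: r = (1/2)^1 = 1/2).
r to a half-sibling = 0.25 (half-sibs share one parent — one path of length 2: r = (1/2)^2 = 1/4).
Summing one r·B term per recipient: 3·0.25·0.0784 + 3·0.5·0.143 + 1·0.25·0.17 = 0.3158.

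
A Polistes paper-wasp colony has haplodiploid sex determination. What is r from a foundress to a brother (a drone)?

0.25

Her haploid brother carries none of their father's genes and a random half of their mother's genome; that half matches the maternal half of her own genome with probability 1/2: r = 1/2 · 1/2 = 1/4.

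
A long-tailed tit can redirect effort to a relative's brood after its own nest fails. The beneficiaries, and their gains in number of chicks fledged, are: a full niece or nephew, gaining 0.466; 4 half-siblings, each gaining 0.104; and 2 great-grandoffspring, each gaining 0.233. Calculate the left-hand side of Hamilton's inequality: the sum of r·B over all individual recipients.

r to a full niece or nephew = 1/4 (full aunt/uncle↔niece/nephew: two paths of length 3 through the shared grandparent pair: r = 2·(1/2)^3 = 1/4).
r to a half-sibling = 1/4 (half-sibs share one parent — one path of length 2: r = (1/2)^2 = 1/4).
r to a great-grandoffspring = 0.125 (three parent–offspring links: r = (1/2)^3 = 1/8).
Summing one r·B term per recipient: 1·0.25·0.466 + 4·0.25·0.104 + 2·0.125·0.233 = 0.27875.

0.27875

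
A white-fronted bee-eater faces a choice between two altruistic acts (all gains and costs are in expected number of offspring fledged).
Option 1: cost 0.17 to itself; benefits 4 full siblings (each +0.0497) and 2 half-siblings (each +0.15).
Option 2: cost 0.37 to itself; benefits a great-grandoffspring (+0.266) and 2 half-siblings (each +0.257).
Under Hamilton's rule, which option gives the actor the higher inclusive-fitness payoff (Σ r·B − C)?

Option 1

Option 1: r to a full sibling = 0.5.
Option 1: r to a half-sibling = 0.25.
Option 1: Σ r·B − C = (4·0.5·0.0497 + 2·0.25·0.15) − 0.17 = 0.0044.
Option 2: r to a great-grandoffspring = 0.125.
Option 2: r to a half-sibling = 0.25.
Option 2: Σ r·B − C = (1·0.125·0.266 + 2·0.25·0.257) − 0.37 = -0.20825.
Option 1 has the higher net inclusive-fitness payoff.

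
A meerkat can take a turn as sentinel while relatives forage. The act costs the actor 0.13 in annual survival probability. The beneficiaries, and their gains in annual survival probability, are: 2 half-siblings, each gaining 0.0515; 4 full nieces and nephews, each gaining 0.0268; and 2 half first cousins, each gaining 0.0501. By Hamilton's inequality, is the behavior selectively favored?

No

Hamilton's rule: the trait is favored when the sum of r·B over every recipient exceeds the actor's cost C.
r to a half-sibling = 0.25 (half-sibs share one parent — one path of length 2: r = (1/2)^2 = 1/4).
r to a full niece or nephew = 0.25 (full aunt/uncle↔niece/nephew: two paths of length 3 through the shared grandparent pair: r = 2·(1/2)^3 = 1/4).
r to a half first cousin = 1/16 (half first cousins share one grandparent — one path of length 4: r = (1/2)^4 = 1/16).
Summing one r·B term per recipient: 2·0.25·0.0515 + 4·0.25·0.0268 + 2·0.0625·0.0501 = 0.0588125.
0.0588125 < 0.13: the indirect benefit is less than the cost.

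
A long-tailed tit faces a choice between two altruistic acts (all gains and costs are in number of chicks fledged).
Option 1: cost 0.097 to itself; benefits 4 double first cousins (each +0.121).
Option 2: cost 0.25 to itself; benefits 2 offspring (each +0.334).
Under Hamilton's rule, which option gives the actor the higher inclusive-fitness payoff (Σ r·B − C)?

Option 1: r to a double first cousin = 0.25.
Option 1: Σ r·B − C = (4·0.25·0.121) − 0.097 = 0.024.
Option 2: r to an offspring = 0.5.
Option 2: Σ r·B − C = (2·0.5·0.334) − 0.25 = 0.084.
Option 2 has the higher net inclusive-fitness payoff.

Option 2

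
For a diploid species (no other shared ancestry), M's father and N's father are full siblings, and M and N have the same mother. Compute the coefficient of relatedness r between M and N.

0.375

With two independent routes of shared ancestry, r is the sum of the two contributions.
M and N are related in two ways: first cousins through their fathers (r = 1/8) and half-sibs through their shared mother (r = 1/4).
r = 1/8 + 1/4 = 0.375.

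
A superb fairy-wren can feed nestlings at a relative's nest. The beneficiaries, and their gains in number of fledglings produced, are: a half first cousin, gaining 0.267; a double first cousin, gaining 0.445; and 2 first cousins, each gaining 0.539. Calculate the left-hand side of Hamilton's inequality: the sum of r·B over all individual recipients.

0.2626875

r to a half first cousin = 1/16 (half first cousins share one grandparent — one path of length 4: r = (1/2)^4 = 1/16).
r to a double first cousin = 1/4 (double first cousins share both grandparent pairs — four paths of length 4: r = 4·(1/2)^4 = 1/4).
r to a first cousin = 1/8 (first cousins share one grandparent pair — two paths of length 4: r = 2·(1/2)^4 = 1/8).
Summing one r·B term per recipient: 1·0.0625·0.267 + 1·0.25·0.445 + 2·0.125·0.539 = 0.2626875.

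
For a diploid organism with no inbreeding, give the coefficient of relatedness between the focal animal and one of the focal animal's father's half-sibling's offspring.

Each parent–offspring link contributes a factor of 1/2, and independent paths through distinct common ancestors add.
Half first cousins share one grandparent — one path of length 4: r = (1/2)^4 = 1/16.

0.0625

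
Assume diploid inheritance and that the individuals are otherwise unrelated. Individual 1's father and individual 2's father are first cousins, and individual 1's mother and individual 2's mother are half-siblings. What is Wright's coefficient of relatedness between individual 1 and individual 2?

0.09375

Independent pedigree routes through distinct common ancestors add.
Individual 1 and individual 2 are related in two ways: second cousins through their fathers (r = 1/32) and half first cousins through their mothers (r = 1/16).
r = 1/32 + 1/16 = 0.09375.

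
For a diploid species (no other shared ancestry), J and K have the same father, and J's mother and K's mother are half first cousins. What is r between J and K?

Relatedness sums over independent paths through distinct common ancestors.
J and K are related in two ways: half-sibs through their shared father (r = 1/4) and half second cousins through their mothers (r = 1/64).
r = 1/4 + 1/64 = 0.265625.

0.265625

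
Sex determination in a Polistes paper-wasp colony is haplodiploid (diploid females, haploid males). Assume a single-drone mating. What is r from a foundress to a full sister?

0.75

Haplodiploid full sisters inherit their father's entire haploid genome identically (contributing 1/2) and on average half of their mother's contribution (1/2 · 1/2 = 1/4); r = 1/2 + 1/4 = 3/4.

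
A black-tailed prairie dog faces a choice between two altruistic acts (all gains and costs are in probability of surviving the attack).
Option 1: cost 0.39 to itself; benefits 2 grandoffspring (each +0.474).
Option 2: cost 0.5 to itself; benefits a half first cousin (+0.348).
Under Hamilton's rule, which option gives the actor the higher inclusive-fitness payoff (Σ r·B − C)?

Option 1

Option 1: r to a grandoffspring = 0.25.
Option 1: Σ r·B − C = (2·0.25·0.474) − 0.39 = -0.153.
Option 2: r to a half first cousin = 0.0625.
Option 2: Σ r·B − C = (1·0.0625·0.348) − 0.5 = -0.47825.
Option 1 has the higher net inclusive-fitness payoff.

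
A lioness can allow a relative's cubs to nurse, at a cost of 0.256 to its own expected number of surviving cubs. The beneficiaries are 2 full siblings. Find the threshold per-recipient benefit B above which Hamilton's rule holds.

r to a full sibling = 0.5 (full sibs share both parents — two paths of length 2: r = 2·(1/2)^2 = 1/2).
Hamilton's rule with n recipients of equal r: n·r·B > C, so B > C/(n·r) = 0.256/(2·0.5) = 0.256.

0.256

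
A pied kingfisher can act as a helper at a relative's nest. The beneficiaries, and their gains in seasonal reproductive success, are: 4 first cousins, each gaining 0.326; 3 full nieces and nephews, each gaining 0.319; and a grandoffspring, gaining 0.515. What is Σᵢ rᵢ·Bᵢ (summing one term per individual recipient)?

0.531

r to a first cousin = 1/8 (first cousins share one grandparent pair — two paths of length 4: r = 2·(1/2)^4 = 1/8).
r to a full niece or nephew = 0.25 (full aunt/uncle↔niece/nephew: two paths of length 3 through the shared grandparent pair: r = 2·(1/2)^3 = 1/4).
r to a grandoffspring = 1/4 (two parent–offspring links: r = (1/2)^2 = 1/4).
Summing one r·B term per recipient: 4·0.125·0.326 + 3·0.25·0.319 + 1·0.25·0.515 = 0.531.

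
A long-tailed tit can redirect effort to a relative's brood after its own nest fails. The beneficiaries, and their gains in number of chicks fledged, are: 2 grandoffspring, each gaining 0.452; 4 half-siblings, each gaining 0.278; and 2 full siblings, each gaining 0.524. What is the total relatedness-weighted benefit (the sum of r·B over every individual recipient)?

1.028

r to a grandoffspring = 1/4 (two parent–offspring links: r = (1/2)^2 = 1/4).
r to a half-sibling = 1/4 (half-sibs share one parent — one path of length 2: r = (1/2)^2 = 1/4).
r to a full sibling = 0.5 (full sibs share both parents — two paths of length 2: r = 2·(1/2)^2 = 1/2).
Summing one r·B term per recipient: 2·0.25·0.452 + 4·0.25·0.278 + 2·0.5·0.524 = 1.028.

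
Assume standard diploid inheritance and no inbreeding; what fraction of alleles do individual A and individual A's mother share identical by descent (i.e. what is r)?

Each parent–offspring link contributes a factor of 1/2, and independent paths through distinct common ancestors add.
One parent–offspring link: r = (1/2)^1 = 1/2.

0.5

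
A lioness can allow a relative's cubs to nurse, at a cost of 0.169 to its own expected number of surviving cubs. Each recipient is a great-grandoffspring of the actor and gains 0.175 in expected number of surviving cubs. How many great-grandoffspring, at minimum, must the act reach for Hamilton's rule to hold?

r to a great-grandoffspring = 0.125 (three parent–offspring links: r = (1/2)^3 = 1/8).
Hamilton's rule: n·r·B > C  ⇒  n > C/(r·B) = 0.169/(0.125·0.175) = 7.726.
The smallest integer exceeding 7.726 is 8.

8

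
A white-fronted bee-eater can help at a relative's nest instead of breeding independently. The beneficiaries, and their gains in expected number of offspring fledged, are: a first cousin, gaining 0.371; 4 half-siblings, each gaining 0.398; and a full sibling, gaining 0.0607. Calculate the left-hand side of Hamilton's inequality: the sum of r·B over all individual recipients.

r to a first cousin = 0.125 (first cousins share one grandparent pair — two paths of length 4: r = 2·(1/2)^4 = 1/8).
r to a half-sibling = 0.25 (half-sibs share one parent — one path of length 2: r = (1/2)^2 = 1/4).
r to a full sibling = 1/2 (full sibs share both parents — two paths of length 2: r = 2·(1/2)^2 = 1/2).
Summing one r·B term per recipient: 1·0.125·0.371 + 4·0.25·0.398 + 1·0.5·0.0607 = 0.474725.

0.474725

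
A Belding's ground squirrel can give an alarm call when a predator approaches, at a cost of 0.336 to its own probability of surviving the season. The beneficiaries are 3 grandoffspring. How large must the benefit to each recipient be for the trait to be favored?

r to a grandoffspring = 0.25 (two parent–offspring links: r = (1/2)^2 = 1/4).
Hamilton's rule with n recipients of equal r: n·r·B > C, so B > C/(n·r) = 0.336/(3·0.25) = 0.448.

0.448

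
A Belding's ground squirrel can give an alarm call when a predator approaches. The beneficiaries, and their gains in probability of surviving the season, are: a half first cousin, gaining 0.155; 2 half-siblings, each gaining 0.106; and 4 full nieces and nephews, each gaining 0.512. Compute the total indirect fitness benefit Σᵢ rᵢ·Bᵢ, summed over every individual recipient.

0.5746875

r to a half first cousin = 0.0625 (half first cousins share one grandparent — one path of length 4: r = (1/2)^4 = 1/16).
r to a half-sibling = 1/4 (half-sibs share one parent — one path of length 2: r = (1/2)^2 = 1/4).
r to a full niece or nephew = 1/4 (full aunt/uncle↔niece/nephew: two paths of length 3 through the shared grandparent pair: r = 2·(1/2)^3 = 1/4).
Summing one r·B term per recipient: 1·0.0625·0.155 + 2·0.25·0.106 + 4·0.25·0.512 = 0.5746875.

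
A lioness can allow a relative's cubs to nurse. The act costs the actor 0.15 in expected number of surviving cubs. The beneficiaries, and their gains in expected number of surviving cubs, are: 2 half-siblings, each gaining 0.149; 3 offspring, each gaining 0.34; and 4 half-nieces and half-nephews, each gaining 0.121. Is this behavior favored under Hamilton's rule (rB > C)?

Hamilton's rule: the trait is favored when the sum of r·B over every recipient exceeds the actor's cost C.
r to a half-sibling = 1/4 (half-sibs share one parent — one path of length 2: r = (1/2)^2 = 1/4).
r to an offspring = 0.5 (one parent–offspring link: r = (1/2)^1 = 1/2).
r to a half-niece or half-nephew = 0.125 (half-aunt/uncle↔niece/nephew: one path of length 3: r = (1/2)^3 = 1/8).
Summing one r·B term per recipient: 2·0.25·0.149 + 3·0.5·0.34 + 4·0.125·0.121 = 0.645.
0.645 > 0.15: the indirect benefit exceeds the cost.

Yes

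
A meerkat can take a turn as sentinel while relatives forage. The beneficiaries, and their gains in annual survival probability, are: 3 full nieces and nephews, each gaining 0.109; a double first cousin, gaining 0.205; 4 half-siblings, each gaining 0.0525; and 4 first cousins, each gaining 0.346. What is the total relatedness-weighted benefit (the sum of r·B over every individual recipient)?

0.3585

r to a full niece or nephew = 0.25 (full aunt/uncle↔niece/nephew: two paths of length 3 through the shared grandparent pair: r = 2·(1/2)^3 = 1/4).
r to a double first cousin = 0.25 (double first cousins share both grandparent pairs — four paths of length 4: r = 4·(1/2)^4 = 1/4).
r to a half-sibling = 1/4 (half-sibs share one parent — one path of length 2: r = (1/2)^2 = 1/4).
r to a first cousin = 0.125 (first cousins share one grandparent pair — two paths of length 4: r = 2·(1/2)^4 = 1/8).
Summing one r·B term per recipient: 3·0.25·0.109 + 1·0.25·0.205 + 4·0.25·0.0525 + 4·0.125·0.346 = 0.3585.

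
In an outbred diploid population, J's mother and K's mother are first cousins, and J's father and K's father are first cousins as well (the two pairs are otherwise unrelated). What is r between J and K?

0.0625

Independent pedigree routes through distinct common ancestors add.
J and K are related in two ways: second cousins through their mothers (r = 1/32) and second cousins through their fathers (r = 1/32).
r = 1/32 + 1/32 = 1/16 = 0.0625.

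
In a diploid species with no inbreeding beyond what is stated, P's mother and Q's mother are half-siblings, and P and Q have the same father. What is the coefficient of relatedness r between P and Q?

0.3125

Relatedness sums over independent paths through distinct common ancestors.
P and Q are related in two ways: half first cousins through their mothers (r = 1/16) and half-sibs through their shared father (r = 1/4).
r = 1/16 + 1/4 = 0.3125.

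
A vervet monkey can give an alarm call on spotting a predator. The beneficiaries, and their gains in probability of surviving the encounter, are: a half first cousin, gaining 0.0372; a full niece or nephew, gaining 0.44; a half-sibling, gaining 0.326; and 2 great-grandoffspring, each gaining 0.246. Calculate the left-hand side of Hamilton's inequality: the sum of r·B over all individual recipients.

0.255325

r to a half first cousin = 0.0625 (half first cousins share one grandparent — one path of length 4: r = (1/2)^4 = 1/16).
r to a full niece or nephew = 0.25 (full aunt/uncle↔niece/nephew: two paths of length 3 through the shared grandparent pair: r = 2·(1/2)^3 = 1/4).
r to a half-sibling = 1/4 (half-sibs share one parent — one path of length 2: r = (1/2)^2 = 1/4).
r to a great-grandoffspring = 0.125 (three parent–offspring links: r = (1/2)^3 = 1/8).
Summing one r·B term per recipient: 1·0.0625·0.0372 + 1·0.25·0.44 + 1·0.25·0.326 + 2·0.125·0.246 = 0.255325.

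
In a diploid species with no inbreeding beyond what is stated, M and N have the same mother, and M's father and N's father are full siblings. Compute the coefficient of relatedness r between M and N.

With two independent routes of shared ancestry, r is the sum of the two contributions.
M and N are related in two ways: half-sibs through their shared mother (r = 1/4) and first cousins through their fathers (r = 1/8).
r = 1/4 + 1/8 = 3/8 = 0.375.

0.375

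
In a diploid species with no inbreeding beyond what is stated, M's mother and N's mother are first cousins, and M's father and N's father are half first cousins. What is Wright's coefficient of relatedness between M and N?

0.046875

Wright's path rule: contributions from independent ancestry routes add.
M and N are related in two ways: second cousins through their mothers (r = 1/32) and half second cousins through their fathers (r = 1/64).
r = 1/32 + 1/64 = 0.046875.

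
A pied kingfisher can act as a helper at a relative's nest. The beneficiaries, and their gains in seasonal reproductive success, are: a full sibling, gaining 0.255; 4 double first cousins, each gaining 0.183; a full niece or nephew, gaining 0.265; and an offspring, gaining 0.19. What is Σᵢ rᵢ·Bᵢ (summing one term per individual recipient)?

0.47175

r to a full sibling = 1/2 (full sibs share both parents — two paths of length 2: r = 2·(1/2)^2 = 1/2).
r to a double first cousin = 0.25 (double first cousins share both grandparent pairs — four paths of length 4: r = 4·(1/2)^4 = 1/4).
r to a full niece or nephew = 0.25 (full aunt/uncle↔niece/nephew: two paths of length 3 through the shared grandparent pair: r = 2·(1/2)^3 = 1/4).
r to an offspring = 0.5 (one parent–offspring link: r = (1/2)^1 = 1/2).
Summing one r·B term per recipient: 1·0.5·0.255 + 4·0.25·0.183 + 1·0.25·0.265 + 1·0.5·0.19 = 0.47175.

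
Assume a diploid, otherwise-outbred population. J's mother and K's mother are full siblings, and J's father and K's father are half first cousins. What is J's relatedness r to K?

0.140625

With two independent routes of shared ancestry, r is the sum of the two contributions.
J and K are related in two ways: first cousins through their mothers (r = 1/8) and half second cousins through their fathers (r = 1/64).
r = 1/8 + 1/64 = 0.140625.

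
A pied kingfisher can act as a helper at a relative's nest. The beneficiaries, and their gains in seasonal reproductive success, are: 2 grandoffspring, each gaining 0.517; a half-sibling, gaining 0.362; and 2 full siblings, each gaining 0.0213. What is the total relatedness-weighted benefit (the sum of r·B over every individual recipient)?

0.3703

r to a grandoffspring = 0.25 (two parent–offspring links: r = (1/2)^2 = 1/4).
r to a half-sibling = 1/4 (half-sibs share one parent — one path of length 2: r = (1/2)^2 = 1/4).
r to a full sibling = 0.5 (full sibs share both parents — two paths of length 2: r = 2·(1/2)^2 = 1/2).
Summing one r·B term per recipient: 2·0.25·0.517 + 1·0.25·0.362 + 2·0.5·0.0213 = 0.3703.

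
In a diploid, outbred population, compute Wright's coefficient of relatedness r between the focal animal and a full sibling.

0.5

Full sibs share both parents — two paths of length 2: r = 2·(1/2)^2 = 1/2.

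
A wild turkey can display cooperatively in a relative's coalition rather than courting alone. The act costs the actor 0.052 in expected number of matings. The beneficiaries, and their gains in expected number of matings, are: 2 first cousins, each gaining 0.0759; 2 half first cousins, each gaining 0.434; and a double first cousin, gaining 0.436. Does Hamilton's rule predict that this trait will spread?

Yes

Hamilton's rule: the trait is favored when the sum of r·B over every recipient exceeds the actor's cost C.
r to a first cousin = 1/8 (first cousins share one grandparent pair — two paths of length 4: r = 2·(1/2)^4 = 1/8).
r to a half first cousin = 1/16 (half first cousins share one grandparent — one path of length 4: r = (1/2)^4 = 1/16).
r to a double first cousin = 0.25 (double first cousins share both grandparent pairs — four paths of length 4: r = 4·(1/2)^4 = 1/4).
Summing one r·B term per recipient: 2·0.125·0.0759 + 2·0.0625·0.434 + 1·0.25·0.436 = 0.182225.
0.182225 > 0.052: the indirect benefit exceeds the cost.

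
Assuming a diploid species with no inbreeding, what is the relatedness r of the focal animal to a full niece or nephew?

0.25

Full aunt/uncle↔niece/nephew: two paths of length 3 through the shared grandparent pair: r = 2·(1/2)^3 = 1/4.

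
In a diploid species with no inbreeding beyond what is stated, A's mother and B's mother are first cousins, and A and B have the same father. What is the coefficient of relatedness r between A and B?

0.28125

Independent pedigree routes through distinct common ancestors add.
A and B are related in two ways: second cousins through their mothers (r = 1/32) and half-sibs through their shared father (r = 1/4).
r = 1/32 + 1/4 = 9/32 = 0.28125.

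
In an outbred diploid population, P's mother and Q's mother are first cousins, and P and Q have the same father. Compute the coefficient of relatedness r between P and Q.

0.28125

Independent pedigree routes through distinct common ancestors add.
P and Q are related in two ways: second cousins through their mothers (r = 1/32) and half-sibs through their shared father (r = 1/4).
r = 1/32 + 1/4 = 9/32 = 0.28125.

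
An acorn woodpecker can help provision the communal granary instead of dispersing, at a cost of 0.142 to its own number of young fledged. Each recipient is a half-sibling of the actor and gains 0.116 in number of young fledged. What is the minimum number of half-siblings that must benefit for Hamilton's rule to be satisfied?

5

r to a half-sibling = 1/4 (half-sibs share one parent — one path of length 2: r = (1/2)^2 = 1/4).
Hamilton's rule: n·r·B > C  ⇒  n > C/(r·B) = 0.142/(0.25·0.116) = 4.897.
The smallest integer exceeding 4.897 is 5.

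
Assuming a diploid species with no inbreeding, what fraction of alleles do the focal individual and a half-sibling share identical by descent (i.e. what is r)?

Each parent–offspring link contributes a factor of 1/2, and independent paths through distinct common ancestors add.
Half-sibs share one parent — one path of length 2: r = (1/2)^2 = 1/4.

0.25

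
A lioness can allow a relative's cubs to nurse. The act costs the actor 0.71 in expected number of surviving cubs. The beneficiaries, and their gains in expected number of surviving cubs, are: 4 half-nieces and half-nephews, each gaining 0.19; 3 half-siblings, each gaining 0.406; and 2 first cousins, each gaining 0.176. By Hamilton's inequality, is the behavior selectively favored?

No

Hamilton's rule: the trait is favored when the sum of r·B over every recipient exceeds the actor's cost C.
r to a half-niece or half-nephew = 1/8 (half-aunt/uncle↔niece/nephew: one path of length 3: r = (1/2)^3 = 1/8).
r to a half-sibling = 1/4 (half-sibs share one parent — one path of length 2: r = (1/2)^2 = 1/4).
r to a first cousin = 1/8 (first cousins share one grandparent pair — two paths of length 4: r = 2·(1/2)^4 = 1/8).
Summing one r·B term per recipient: 4·0.125·0.19 + 3·0.25·0.406 + 2·0.125·0.176 = 0.4435.
0.4435 < 0.71: the indirect benefit is less than the cost.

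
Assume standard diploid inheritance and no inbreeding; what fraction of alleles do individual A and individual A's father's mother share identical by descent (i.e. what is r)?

0.25

Each parent–offspring link contributes a factor of 1/2, and independent paths through distinct common ancestors add.
Two parent–offspring links: r = (1/2)^2 = 1/4.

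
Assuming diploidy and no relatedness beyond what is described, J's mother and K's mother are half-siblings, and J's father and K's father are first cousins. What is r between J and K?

0.09375

Wright's path rule: contributions from independent ancestry routes add.
J and K are related in two ways: half first cousins through their mothers (r = 1/16) and second cousins through their fathers (r = 1/32).
r = 1/16 + 1/32 = 0.09375.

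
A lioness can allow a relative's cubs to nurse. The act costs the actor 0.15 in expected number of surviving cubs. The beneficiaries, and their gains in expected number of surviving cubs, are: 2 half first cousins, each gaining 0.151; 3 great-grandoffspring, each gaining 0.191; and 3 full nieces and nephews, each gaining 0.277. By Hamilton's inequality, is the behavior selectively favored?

Yes

Hamilton's rule: the trait is favored when the sum of r·B over every recipient exceeds the actor's cost C.
r to a half first cousin = 0.0625 (half first cousins share one grandparent — one path of length 4: r = (1/2)^4 = 1/16).
r to a great-grandoffspring = 0.125 (three parent–offspring links: r = (1/2)^3 = 1/8).
r to a full niece or nephew = 0.25 (full aunt/uncle↔niece/nephew: two paths of length 3 through the shared grandparent pair: r = 2·(1/2)^3 = 1/4).
Summing one r·B term per recipient: 2·0.0625·0.151 + 3·0.125·0.191 + 3·0.25·0.277 = 0.29825.
0.29825 > 0.15: the indirect benefit exceeds the cost.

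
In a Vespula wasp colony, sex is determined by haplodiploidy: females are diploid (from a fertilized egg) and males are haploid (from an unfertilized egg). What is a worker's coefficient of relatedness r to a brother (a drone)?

0.25

Her haploid brother carries none of their father's genes and a random half of their mother's genome; that half matches the maternal half of her own genome with probability 1/2: r = 1/2 · 1/2 = 1/4.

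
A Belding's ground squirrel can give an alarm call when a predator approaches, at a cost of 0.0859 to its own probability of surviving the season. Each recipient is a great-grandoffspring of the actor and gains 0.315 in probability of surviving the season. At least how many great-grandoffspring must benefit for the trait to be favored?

r to a great-grandoffspring = 0.125 (three parent–offspring links: r = (1/2)^3 = 1/8).
Hamilton's rule: n·r·B > C  ⇒  n > C/(r·B) = 0.0859/(0.125·0.315) = 2.182.
The smallest integer exceeding 2.182 is 3.

3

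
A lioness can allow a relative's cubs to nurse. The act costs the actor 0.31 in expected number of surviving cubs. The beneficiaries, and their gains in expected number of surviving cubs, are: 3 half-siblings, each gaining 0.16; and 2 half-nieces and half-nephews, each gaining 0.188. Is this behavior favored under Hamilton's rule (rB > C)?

No

Hamilton's rule: the trait is favored when the sum of r·B over every recipient exceeds the actor's cost C.
r to a half-sibling = 0.25 (half-sibs share one parent — one path of length 2: r = (1/2)^2 = 1/4).
r to a half-niece or half-nephew = 1/8 (half-aunt/uncle↔niece/nephew: one path of length 3: r = (1/2)^3 = 1/8).
Summing one r·B term per recipient: 3·0.25·0.16 + 2·0.125·0.188 = 0.167.
0.167 < 0.31: the indirect benefit is less than the cost.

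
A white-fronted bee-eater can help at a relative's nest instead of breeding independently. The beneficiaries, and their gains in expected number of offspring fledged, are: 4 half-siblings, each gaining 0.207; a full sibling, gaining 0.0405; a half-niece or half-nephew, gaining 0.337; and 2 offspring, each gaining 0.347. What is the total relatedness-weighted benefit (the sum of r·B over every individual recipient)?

r to a half-sibling = 1/4 (half-sibs share one parent — one path of length 2: r = (1/2)^2 = 1/4).
r to a full sibling = 1/2 (full sibs share both parents — two paths of length 2: r = 2·(1/2)^2 = 1/2).
r to a half-niece or half-nephew = 1/8 (half-aunt/uncle↔niece/nephew: one path of length 3: r = (1/2)^3 = 1/8).
r to an offspring = 1/2 (one parent–offspring link: r = (1/2)^1 = 1/2).
Summing one r·B term per recipient: 4·0.25·0.207 + 1·0.5·0.0405 + 1·0.125·0.337 + 2·0.5·0.347 = 0.616375.

0.616375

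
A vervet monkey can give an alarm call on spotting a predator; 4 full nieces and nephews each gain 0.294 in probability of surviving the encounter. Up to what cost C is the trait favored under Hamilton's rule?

r to a full niece or nephew = 0.25 (full aunt/uncle↔niece/nephew: two paths of length 3 through the shared grandparent pair: r = 2·(1/2)^3 = 1/4).
Hamilton's rule: n·r·B > C, so the trait is favored while C < n·r·B = 4·0.25·0.294 = 0.294.

0.294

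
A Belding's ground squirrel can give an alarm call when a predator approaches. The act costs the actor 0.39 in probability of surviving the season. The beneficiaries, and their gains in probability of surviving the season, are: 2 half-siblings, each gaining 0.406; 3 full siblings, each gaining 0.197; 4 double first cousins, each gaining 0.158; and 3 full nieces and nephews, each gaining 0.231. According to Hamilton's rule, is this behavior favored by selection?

Yes

Hamilton's rule: the trait is favored when the sum of r·B over every recipient exceeds the actor's cost C.
r to a half-sibling = 0.25 (half-sibs share one parent — one path of length 2: r = (1/2)^2 = 1/4).
r to a full sibling = 1/2 (full sibs share both parents — two paths of length 2: r = 2·(1/2)^2 = 1/2).
r to a double first cousin = 1/4 (double first cousins share both grandparent pairs — four paths of length 4: r = 4·(1/2)^4 = 1/4).
r to a full niece or nephew = 1/4 (full aunt/uncle↔niece/nephew: two paths of length 3 through the shared grandparent pair: r = 2·(1/2)^3 = 1/4).
Summing one r·B term per recipient: 2·0.25·0.406 + 3·0.5·0.197 + 4·0.25·0.158 + 3·0.25·0.231 = 0.82975.
0.82975 > 0.39: the indirect benefit exceeds the cost.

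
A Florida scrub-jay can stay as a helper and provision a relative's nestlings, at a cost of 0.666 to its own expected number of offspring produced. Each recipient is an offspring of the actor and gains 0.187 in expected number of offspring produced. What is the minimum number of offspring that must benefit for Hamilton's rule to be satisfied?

8

r to an offspring = 1/2 (one parent–offspring link: r = (1/2)^1 = 1/2).
Hamilton's rule: n·r·B > C  ⇒  n > C/(r·B) = 0.666/(0.5·0.187) = 7.123.
The smallest integer exceeding 7.123 is 8.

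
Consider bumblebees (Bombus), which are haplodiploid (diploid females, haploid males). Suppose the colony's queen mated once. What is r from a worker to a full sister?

0.75

Haplodiploid full sisters inherit their father's entire haploid genome identically (contributing 1/2) and on average half of their mother's contribution (1/2 · 1/2 = 1/4); r = 1/2 + 1/4 = 3/4.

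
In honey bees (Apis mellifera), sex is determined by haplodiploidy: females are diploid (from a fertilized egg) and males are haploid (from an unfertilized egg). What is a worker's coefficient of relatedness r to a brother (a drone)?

Her haploid brother carries none of their father's genes and a random half of their mother's genome; that half matches the maternal half of her own genome with probability 1/2: r = 1/2 · 1/2 = 1/4.

0.25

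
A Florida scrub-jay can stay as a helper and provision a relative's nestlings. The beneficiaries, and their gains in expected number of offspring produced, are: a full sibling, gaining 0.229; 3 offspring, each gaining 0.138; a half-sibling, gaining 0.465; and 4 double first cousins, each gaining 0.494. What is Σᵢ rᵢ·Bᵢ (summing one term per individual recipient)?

0.93175

r to a full sibling = 1/2 (full sibs share both parents — two paths of length 2: r = 2·(1/2)^2 = 1/2).
r to an offspring = 0.5 (one parent–offspring link: r = (1/2)^1 = 1/2).
r to a half-sibling = 1/4 (half-sibs share one parent — one path of length 2: r = (1/2)^2 = 1/4).
r to a double first cousin = 1/4 (double first cousins share both grandparent pairs — four paths of length 4: r = 4·(1/2)^4 = 1/4).
Summing one r·B term per recipient: 1·0.5·0.229 + 3·0.5·0.138 + 1·0.25·0.465 + 4·0.25·0.494 = 0.93175.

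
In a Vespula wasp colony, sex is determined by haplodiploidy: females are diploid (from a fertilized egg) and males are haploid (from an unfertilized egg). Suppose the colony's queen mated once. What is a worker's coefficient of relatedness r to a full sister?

Haplodiploid full sisters inherit their father's entire haploid genome identically (contributing 1/2) and on average half of their mother's contribution (1/2 · 1/2 = 1/4); r = 1/2 + 1/4 = 3/4.

0.75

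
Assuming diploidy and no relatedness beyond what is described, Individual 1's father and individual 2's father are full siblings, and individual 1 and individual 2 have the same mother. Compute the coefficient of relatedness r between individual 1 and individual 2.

Relatedness sums over independent paths through distinct common ancestors.
Individual 1 and individual 2 are related in two ways: first cousins through their fathers (r = 1/8) and half-sibs through their shared mother (r = 1/4).
r = 1/8 + 1/4 = 0.375.

0.375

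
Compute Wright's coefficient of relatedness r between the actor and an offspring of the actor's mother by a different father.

Each parent–offspring link contributes a factor of 1/2, and independent paths through distinct common ancestors add.
Half-sibs share one parent — one path of length 2: r = (1/2)^2 = 1/4.

0.25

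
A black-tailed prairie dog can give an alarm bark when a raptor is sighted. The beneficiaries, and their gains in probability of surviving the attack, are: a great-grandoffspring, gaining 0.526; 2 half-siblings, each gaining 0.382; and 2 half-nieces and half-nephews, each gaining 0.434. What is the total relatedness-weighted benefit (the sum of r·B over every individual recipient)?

0.36525

r to a great-grandoffspring = 1/8 (three parent–offspring links: r = (1/2)^3 = 1/8).
r to a half-sibling = 1/4 (half-sibs share one parent — one path of length 2: r = (1/2)^2 = 1/4).
r to a half-niece or half-nephew = 0.125 (half-aunt/uncle↔niece/nephew: one path of length 3: r = (1/2)^3 = 1/8).
Summing one r·B term per recipient: 1·0.125·0.526 + 2·0.25·0.382 + 2·0.125·0.434 = 0.36525.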